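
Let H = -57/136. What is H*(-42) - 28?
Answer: -707/68 ≈ -10.397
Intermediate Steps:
H = -57/136 (H = -57*1/136 = -57/136 ≈ -0.41912)
H*(-42) - 28 = -57/136*(-42) - 28 = 1197/68 - 28 = -707/68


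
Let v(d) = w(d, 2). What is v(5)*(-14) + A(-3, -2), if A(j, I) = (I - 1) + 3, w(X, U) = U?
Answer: -28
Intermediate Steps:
A(j, I) = 2 + I (A(j, I) = (-1 + I) + 3 = 2 + I)
v(d) = 2
v(5)*(-14) + A(-3, -2) = 2*(-14) + (2 - 2) = -28 + 0 = -28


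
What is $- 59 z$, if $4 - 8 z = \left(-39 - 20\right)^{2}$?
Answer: $\frac{205143}{8} \approx 25643.0$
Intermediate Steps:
$z = - \frac{3477}{8}$ ($z = \frac{1}{2} - \frac{\left(-39 - 20\right)^{2}}{8} = \frac{1}{2} - \frac{\left(-59\right)^{2}}{8} = \frac{1}{2} - \frac{3481}{8} = - \frac{3477}{8} \approx -434.63$)
$- 59 z = \left(-59\right) \left(- \frac{3477}{8}\right) = \frac{205143}{8}$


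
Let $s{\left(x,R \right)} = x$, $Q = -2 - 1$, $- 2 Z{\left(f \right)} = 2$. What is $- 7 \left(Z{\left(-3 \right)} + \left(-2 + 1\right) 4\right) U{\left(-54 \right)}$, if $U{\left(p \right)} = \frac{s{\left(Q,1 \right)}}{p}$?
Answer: $\frac{35}{18} \approx 1.9444$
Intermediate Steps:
$Z{\left(f \right)} = -1$ ($Z{\left(f \right)} = \left(- \frac{1}{2}\right) 2 = -1$)
$Q = -3$ ($Q = -2 - 1 = -3$)
$U{\left(p \right)} = - \frac{3}{p}$
$- 7 \left(Z{\left(-3 \right)} + \left(-2 + 1\right) 4\right) U{\left(-54 \right)} = - 7 \left(-1 + \left(-2 + 1\right) 4\right) \left(- \frac{3}{-54}\right) = - 7 \left(-1 - 4\right) \left(\left(-3\right) \left(- \frac{1}{54}\right)\right) = - 7 \left(-1 - 4\right) \frac{1}{18} = \left(-7\right) \left(-5\right) \frac{1}{18} = 35 \cdot \frac{1}{18} = \frac{35}{18}$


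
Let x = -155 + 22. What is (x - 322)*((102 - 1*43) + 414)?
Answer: -215215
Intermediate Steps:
x = -133
(x - 322)*((102 - 1*43) + 414) = (-133 - 322)*((102 - 1*43) + 414) = -455*((102 - 43) + 414) = -455*(59 + 414) = -455*473 = -215215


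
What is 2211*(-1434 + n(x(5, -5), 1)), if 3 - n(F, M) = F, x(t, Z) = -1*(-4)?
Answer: -3172785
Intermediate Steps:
x(t, Z) = 4
n(F, M) = 3 - F
2211*(-1434 + n(x(5, -5), 1)) = 2211*(-1434 + (3 - 1*4)) = 2211*(-1434 + (3 - 4)) = 2211*(-1434 - 1) = 2211*(-1435) = -3172785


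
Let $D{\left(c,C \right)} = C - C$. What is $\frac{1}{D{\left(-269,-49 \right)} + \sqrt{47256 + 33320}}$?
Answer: $\frac{\sqrt{1259}}{10072} \approx 0.0035229$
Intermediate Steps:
$D{\left(c,C \right)} = 0$
$\frac{1}{D{\left(-269,-49 \right)} + \sqrt{47256 + 33320}} = \frac{1}{0 + \sqrt{47256 + 33320}} = \frac{1}{0 + \sqrt{80576}} = \frac{1}{0 + 8 \sqrt{1259}} = \frac{1}{8 \sqrt{1259}} = \frac{\sqrt{1259}}{10072}$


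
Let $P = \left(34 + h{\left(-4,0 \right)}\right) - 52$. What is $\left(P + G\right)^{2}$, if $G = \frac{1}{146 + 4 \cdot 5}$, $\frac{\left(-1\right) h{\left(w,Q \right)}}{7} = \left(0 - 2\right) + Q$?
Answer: $\frac{439569}{27556} \approx 15.952$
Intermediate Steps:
$h{\left(w,Q \right)} = 14 - 7 Q$ ($h{\left(w,Q \right)} = - 7 \left(\left(0 - 2\right) + Q\right) = - 7 \left(-2 + Q\right) = 14 - 7 Q$)
$G = \frac{1}{166}$ ($G = \frac{1}{146 + 20} = \frac{1}{166} \approx 0.0060241$)
$P = -4$ ($P = \left(34 + \left(14 - 0\right)\right) - 52 = \left(34 + \left(14 + 0\right)\right) - 52 = \left(34 + 14\right) - 52 = 48 - 52 = -4$)
$\left(P + G\right)^{2} = \left(-4 + \frac{1}{166}\right)^{2} = \left(- \frac{663}{166}\right)^{2} = \frac{439569}{27556}$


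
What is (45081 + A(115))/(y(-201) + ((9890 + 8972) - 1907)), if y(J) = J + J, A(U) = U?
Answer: 45196/16553 ≈ 2.7304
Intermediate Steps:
y(J) = 2*J
(45081 + A(115))/(y(-201) + ((9890 + 8972) - 1907)) = (45081 + 115)/(2*(-201) + ((9890 + 8972) - 1907)) = 45196/(-402 + (18862 - 1907)) = 45196/(-402 + 16955) = 45196/16553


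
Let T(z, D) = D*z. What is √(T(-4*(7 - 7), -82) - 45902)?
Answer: I*√45902 ≈ 214.25*I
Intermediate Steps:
√(T(-4*(7 - 7), -82) - 45902) = √(-(-328)*(7 - 7) - 45902) = √(-(-328)*0 - 45902) = √(-82*0 - 45902) = √(0 - 45902) = √(-45902) = I*√45902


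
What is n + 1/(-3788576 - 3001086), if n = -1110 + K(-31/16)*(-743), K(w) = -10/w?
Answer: -1040787288011/210479522 ≈ -4944.8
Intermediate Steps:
n = -153290/31 (n = -1110 - 10/((-31/16))*(-743) = -1110 - 10/((-31*1/16))*(-743) = -1110 - 10/(-31/16)*(-743) = -1110 - 10*(-16/31)*(-743) = -1110 + (160/31)*(-743) = -1110 - 118880/31 = -153290/31 ≈ -4944.8)
n + 1/(-3788576 - 3001086) = -153290/31 + 1/(-3788576 - 3001086) = -153290/31 + 1/(-6789662) = -153290/31 - 1/6789662 = -1040787288011/210479522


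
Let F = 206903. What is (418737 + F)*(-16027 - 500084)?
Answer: -322899686040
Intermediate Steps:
(418737 + F)*(-16027 - 500084) = (418737 + 206903)*(-16027 - 500084) = 625640*(-516111) = -322899686040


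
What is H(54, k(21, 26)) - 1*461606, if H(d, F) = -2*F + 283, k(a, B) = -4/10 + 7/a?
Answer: -6919843/15 ≈ -4.6132e+5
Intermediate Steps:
k(a, B) = -2/5 + 7/a (k(a, B) = -4*1/10 + 7/a = -2/5 + 7/a)
H(d, F) = 283 - 2*F
H(54, k(21, 26)) - 1*461606 = (283 - 2*(-2/5 + 7/21)) - 1*461606 = (283 - 2*(-2/5 + 7*(1/21))) - 461606 = (283 - 2*(-2/5 + 1/3)) - 461606 = (283 - 2*(-1/15)) - 461606 = (283 + 2/15) - 461606 = 4247/15 - 461606 = -6919843/15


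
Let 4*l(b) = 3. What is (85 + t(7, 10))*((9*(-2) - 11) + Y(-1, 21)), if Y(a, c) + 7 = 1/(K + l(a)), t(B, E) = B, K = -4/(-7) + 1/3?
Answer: -452640/139 ≈ -3256.4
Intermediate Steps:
l(b) = 3/4 (l(b) = (1/4)*3 = 3/4)
K = 19/21 (K = -4*(-1/7) + 1*(1/3) = 4/7 + 1/3 = 19/21 ≈ 0.90476)
Y(a, c) = -889/139 (Y(a, c) = -7 + 1/(19/21 + 3/4) = -7 + 1/(139/84) = -7 + 84/139 = -889/139)
(85 + t(7, 10))*((9*(-2) - 11) + Y(-1, 21)) = (85 + 7)*((9*(-2) - 11) - 889/139) = 92*((-18 - 11) - 889/139) = 92*(-29 - 889/139) = 92*(-4920/139) = -452640/139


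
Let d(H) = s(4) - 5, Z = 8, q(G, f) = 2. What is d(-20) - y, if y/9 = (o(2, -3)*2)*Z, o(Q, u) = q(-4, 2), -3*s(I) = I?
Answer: -883/3 ≈ -294.33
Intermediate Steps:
s(I) = -I/3
o(Q, u) = 2
d(H) = -19/3 (d(H) = -⅓*4 - 5 = -4/3 - 5 = -19/3)
y = 288 (y = 9*((2*2)*8) = 9*(4*8) = 9*32 = 288)
d(-20) - y = -19/3 - 1*288 = -19/3 - 288 = -883/3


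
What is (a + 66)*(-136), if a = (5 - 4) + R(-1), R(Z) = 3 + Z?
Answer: -9384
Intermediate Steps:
a = 3 (a = (5 - 4) + (3 - 1) = 1 + 2 = 3)
(a + 66)*(-136) = (3 + 66)*(-136) = 69*(-136) = -9384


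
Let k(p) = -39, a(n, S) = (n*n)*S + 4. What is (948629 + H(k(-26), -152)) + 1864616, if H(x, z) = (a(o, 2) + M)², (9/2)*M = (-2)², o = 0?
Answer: 227874781/81 ≈ 2.8133e+6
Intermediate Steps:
a(n, S) = 4 + S*n² (a(n, S) = n²*S + 4 = S*n² + 4 = 4 + S*n²)
M = 8/9 (M = (2/9)*(-2)² = (2/9)*4 = 8/9 ≈ 0.88889)
H(x, z) = 1936/81 (H(x, z) = ((4 + 2*0²) + 8/9)² = ((4 + 2*0) + 8/9)² = ((4 + 0) + 8/9)² = (4 + 8/9)² = (44/9)² = 1936/81)
(948629 + H(k(-26), -152)) + 1864616 = (948629 + 1936/81) + 1864616 = 76840885/81 + 1864616 = 227874781/81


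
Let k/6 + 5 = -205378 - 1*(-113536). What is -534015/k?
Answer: 178005/183694 ≈ 0.96903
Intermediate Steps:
k = -551082 (k = -30 + 6*(-205378 - 1*(-113536)) = -30 + 6*(-205378 + 113536) = -30 + 6*(-91842) = -30 - 551052 = -551082)
-534015/k = -534015/(-551082) = -534015*(-1/551082) = 178005/183694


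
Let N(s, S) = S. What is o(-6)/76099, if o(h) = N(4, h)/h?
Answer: 1/76099 ≈ 1.3141e-5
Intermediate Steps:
o(h) = 1 (o(h) = h/h = 1)
o(-6)/76099 = 1/76099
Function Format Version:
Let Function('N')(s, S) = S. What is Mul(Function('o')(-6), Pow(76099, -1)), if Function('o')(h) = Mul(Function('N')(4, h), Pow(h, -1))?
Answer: Rational(1, 76099) ≈ 1.3141e-5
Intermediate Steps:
Function('o')(h) = 1 (Function('o')(h) = Mul(h, Pow(h, -1)) = 1)
Mul(Function('o')(-6), Pow(76099, -1)) = Mul(1, Pow(76099, -1)) = Mul(1, Rational(1, 76099)) = Rational(1, 76099)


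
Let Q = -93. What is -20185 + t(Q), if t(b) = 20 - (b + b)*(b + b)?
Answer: -54761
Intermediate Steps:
t(b) = 20 - 4*b**2 (t(b) = 20 - 2*b*2*b = 20 - 4*b**2)
-20185 + t(Q) = -20185 + (20 - 4*(-93)**2) = -20185 + (20 - 4*8649) = -20185 + (20 - 34596) = -20185 - 34576 = -54761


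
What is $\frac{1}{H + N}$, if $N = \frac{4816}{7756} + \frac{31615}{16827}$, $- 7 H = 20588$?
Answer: $- \frac{32627553}{95880733259} \approx -0.00034029$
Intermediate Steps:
$H = - \frac{20588}{7}$ ($H = \left(- \frac{1}{7}\right) 20588 = - \frac{20588}{7} \approx -2941.1$)
$N = \frac{11651599}{4661079}$ ($N = 4816 \cdot \frac{1}{7756} + 31615 \cdot \frac{1}{16827} = \frac{172}{277} + \frac{31615}{16827} = \frac{11651599}{4661079} \approx 2.4998$)
$\frac{1}{H + N} = \frac{1}{- \frac{20588}{7} + \frac{11651599}{4661079}} = \frac{1}{- \frac{95880733259}{32627553}} = - \frac{32627553}{95880733259}$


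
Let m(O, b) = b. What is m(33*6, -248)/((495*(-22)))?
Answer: 124/5445 ≈ 0.022773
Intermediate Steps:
m(33*6, -248)/((495*(-22))) = -248/(495*(-22)) = -248/(-10890) = -248*(-1/10890) = 124/5445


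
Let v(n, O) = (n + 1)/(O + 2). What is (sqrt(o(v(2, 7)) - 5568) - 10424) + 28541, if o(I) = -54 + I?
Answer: 18117 + I*sqrt(50595)/3 ≈ 18117.0 + 74.978*I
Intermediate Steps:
v(n, O) = (1 + n)/(2 + O)
(sqrt(o(v(2, 7)) - 5568) - 10424) + 28541 = (sqrt((-54 + (1 + 2)/(2 + 7)) - 5568) - 10424) + 28541 = (sqrt((-54 + 3/9) - 5568) - 10424) + 28541 = (sqrt((-54 + (1/9)*3) - 5568) - 10424) + 28541 = (sqrt((-54 + 1/3) - 5568) - 10424) + 28541 = (sqrt(-161/3 - 5568) - 10424) + 28541 = (sqrt(-16865/3) - 10424) + 28541 = (I*sqrt(50595)/3 - 10424) + 28541 = (-10424 + I*sqrt(50595)/3) + 28541 = 18117 + I*sqrt(50595)/3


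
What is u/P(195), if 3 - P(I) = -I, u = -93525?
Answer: -31175/66 ≈ -472.35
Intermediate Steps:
P(I) = 3 + I (P(I) = 3 - (-1)*I = 3 + I)
u/P(195) = -93525/(3 + 195) = -93525/198 = -93525*1/198 = -31175/66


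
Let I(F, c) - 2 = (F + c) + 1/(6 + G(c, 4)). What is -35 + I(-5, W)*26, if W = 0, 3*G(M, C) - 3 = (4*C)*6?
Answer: -337/3 ≈ -112.33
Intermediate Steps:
G(M, C) = 1 + 8*C (G(M, C) = 1 + ((4*C)*6)/3 = 1 + (24*C)/3 = 1 + 8*C)
I(F, c) = 79/39 + F + c (I(F, c) = 2 + ((F + c) + 1/(6 + (1 + 8*4))) = 2 + ((F + c) + 1/(6 + (1 + 32))) = 2 + ((F + c) + 1/(6 + 33)) = 2 + ((F + c) + 1/39) = 2 + (1/39 + F + c) = 79/39 + F + c)
-35 + I(-5, W)*26 = -35 + (79/39 - 5 + 0)*26 = -35 - 116/39*26 = -35 - 232/3 = -337/3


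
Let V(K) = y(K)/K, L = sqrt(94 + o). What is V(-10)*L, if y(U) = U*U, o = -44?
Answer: -50*sqrt(2) ≈ -70.711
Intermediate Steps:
y(U) = U**2
L = 5*sqrt(2) (L = sqrt(94 - 44) = sqrt(50) = 5*sqrt(2) ≈ 7.0711)
V(K) = K (V(K) = K**2/K = K)
V(-10)*L = -50*sqrt(2)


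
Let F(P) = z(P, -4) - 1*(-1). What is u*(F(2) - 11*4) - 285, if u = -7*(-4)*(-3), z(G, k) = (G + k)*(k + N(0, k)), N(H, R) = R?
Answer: 1983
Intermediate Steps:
z(G, k) = 2*k*(G + k) (z(G, k) = (G + k)*(k + k) = (G + k)*(2*k) = 2*k*(G + k))
u = -84 (u = 28*(-3) = -84)
F(P) = 33 - 8*P (F(P) = 2*(-4)*(P - 4) - 1*(-1) = 2*(-4)*(-4 + P) + 1 = (32 - 8*P) + 1 = 33 - 8*P)
u*(F(2) - 11*4) - 285 = -84*((33 - 8*2) - 11*4) - 285 = -84*((33 - 16) - 44) - 285 = -84*(17 - 44) - 285 = -84*(-27) - 285 = 2268 - 285 = 1983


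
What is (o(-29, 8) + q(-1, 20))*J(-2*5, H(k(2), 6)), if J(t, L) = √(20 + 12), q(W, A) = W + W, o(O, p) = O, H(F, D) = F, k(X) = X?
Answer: -124*√2 ≈ -175.36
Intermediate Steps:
q(W, A) = 2*W
J(t, L) = 4*√2 (J(t, L) = √32 = 4*√2)
(o(-29, 8) + q(-1, 20))*J(-2*5, H(k(2), 6)) = (-29 + 2*(-1))*(4*√2) = (-29 - 2)*(4*√2) = -124*√2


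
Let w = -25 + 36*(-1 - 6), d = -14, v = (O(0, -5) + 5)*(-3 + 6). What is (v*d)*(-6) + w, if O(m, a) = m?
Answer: 983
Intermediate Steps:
v = 15 (v = (0 + 5)*(-3 + 6) = 5*3 = 15)
w = -277 (w = -25 + 36*(-7) = -25 - 252 = -277)
(v*d)*(-6) + w = (15*(-14))*(-6) - 277 = -210*(-6) - 277 = 1260 - 277 = 983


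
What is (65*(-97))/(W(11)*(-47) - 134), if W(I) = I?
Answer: 6305/651 ≈ 9.6851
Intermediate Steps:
(65*(-97))/(W(11)*(-47) - 134) = (65*(-97))/(11*(-47) - 134) = -6305/(-517 - 134) = -6305/(-651) = -6305*(-1/651) = 6305/651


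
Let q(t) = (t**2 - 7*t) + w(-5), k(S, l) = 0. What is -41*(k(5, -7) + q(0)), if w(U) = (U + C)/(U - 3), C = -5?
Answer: -205/4 ≈ -51.250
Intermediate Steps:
w(U) = (-5 + U)/(-3 + U) (w(U) = (U - 5)/(U - 3) = (-5 + U)/(-3 + U))
q(t) = 5/4 + t**2 - 7*t (q(t) = (t**2 - 7*t) + (-5 - 5)/(-3 - 5) = (t**2 - 7*t) - 10/(-8) = (t**2 - 7*t) - 1/8*(-10) = (t**2 - 7*t) + 5/4 = 5/4 + t**2 - 7*t)
-41*(k(5, -7) + q(0)) = -41*(0 + (5/4 + 0**2 - 7*0)) = -41*(0 + (5/4 + 0 + 0)) = -41*(0 + 5/4) = -41*5/4 = -205/4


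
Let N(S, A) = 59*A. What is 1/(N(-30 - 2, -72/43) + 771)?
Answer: 43/28905 ≈ 0.0014876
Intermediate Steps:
1/(N(-30 - 2, -72/43) + 771) = 1/(59*(-72/43) + 771) = 1/(-4248/43 + 771) = 1/(28905/43) = 43/28905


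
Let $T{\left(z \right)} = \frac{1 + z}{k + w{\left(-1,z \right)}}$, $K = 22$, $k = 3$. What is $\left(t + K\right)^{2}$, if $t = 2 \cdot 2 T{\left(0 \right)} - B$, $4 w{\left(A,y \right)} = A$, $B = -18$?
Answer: $\frac{207936}{121} \approx 1718.5$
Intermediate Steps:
$w{\left(A,y \right)} = \frac{A}{4}$
$T{\left(z \right)} = \frac{4}{11} + \frac{4 z}{11}$ ($T{\left(z \right)} = \frac{1 + z}{3 + \frac{1}{4} \left(-1\right)} = \frac{1 + z}{3 - \frac{1}{4}} = \frac{1 + z}{\frac{11}{4}} = \left(1 + z\right) \frac{4}{11} = \frac{4}{11} + \frac{4 z}{11}$)
$t = \frac{214}{11}$ ($t = 2 \cdot 2 \left(\frac{4}{11} + \frac{4}{11} \cdot 0\right) - -18 = 4 \left(\frac{4}{11} + 0\right) + 18 = 4 \cdot \frac{4}{11} + 18 = \frac{16}{11} + 18 = \frac{214}{11} \approx 19.455$)
$\left(t + K\right)^{2} = \left(\frac{214}{11} + 22\right)^{2} = \left(\frac{456}{11}\right)^{2} = \frac{207936}{121}$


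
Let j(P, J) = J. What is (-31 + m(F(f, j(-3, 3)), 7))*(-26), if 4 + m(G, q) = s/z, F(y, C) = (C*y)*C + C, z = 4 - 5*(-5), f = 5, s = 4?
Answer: 26286/29 ≈ 906.41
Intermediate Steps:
z = 29 (z = 4 + 25 = 29)
F(y, C) = C + y*C² (F(y, C) = y*C² + C = C + y*C²)
m(G, q) = -112/29 (m(G, q) = -4 + 4/29 = -112/29)
(-31 + m(F(f, j(-3, 3)), 7))*(-26) = (-31 - 112/29)*(-26) = -1011/29*(-26) = 26286/29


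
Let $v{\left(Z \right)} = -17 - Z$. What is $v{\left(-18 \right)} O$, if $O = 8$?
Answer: $8$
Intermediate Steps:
$v{\left(-18 \right)} O = \left(-17 - -18\right) 8 = \left(-17 + 18\right) 8 = 1 \cdot 8 = 8$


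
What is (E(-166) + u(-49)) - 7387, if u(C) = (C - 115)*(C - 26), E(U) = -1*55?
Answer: 4858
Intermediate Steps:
E(U) = -55
u(C) = (-115 + C)*(-26 + C)
(E(-166) + u(-49)) - 7387 = (-55 + (2990 + (-49)² - 141*(-49))) - 7387 = (-55 + (2990 + 2401 + 6909)) - 7387 = (-55 + 12300) - 7387 = 12245 - 7387 = 4858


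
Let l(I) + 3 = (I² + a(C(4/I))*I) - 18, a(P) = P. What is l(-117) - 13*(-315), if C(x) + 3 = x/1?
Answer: 18118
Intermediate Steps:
C(x) = -3 + x (C(x) = -3 + x/1 = -3 + x*1 = -3 + x)
l(I) = -21 + I² + I*(-3 + 4/I) (l(I) = -3 + ((I² + (-3 + 4/I)*I) - 18) = -3 + ((I² + I*(-3 + 4/I)) - 18) = -3 + (-18 + I² + I*(-3 + 4/I)) = -21 + I² + I*(-3 + 4/I))
l(-117) - 13*(-315) = (-17 + (-117)² - 3*(-117)) - 13*(-315) = (-17 + 13689 + 351) - 1*(-4095) = 14023 + 4095 = 18118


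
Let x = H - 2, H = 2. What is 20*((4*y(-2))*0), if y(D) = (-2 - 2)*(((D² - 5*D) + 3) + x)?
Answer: 0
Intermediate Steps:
x = 0 (x = 2 - 2 = 0)
y(D) = -12 - 4*D² + 20*D (y(D) = (-2 - 2)*(((D² - 5*D) + 3) + 0) = -4*((3 + D² - 5*D) + 0) = -4*(3 + D² - 5*D) = -12 - 4*D² + 20*D)
20*((4*y(-2))*0) = 20*((4*(-12 - 4*(-2)² + 20*(-2)))*0) = 20*((4*(-12 - 4*4 - 40))*0) = 20*((4*(-12 - 16 - 40))*0) = 20*((4*(-68))*0) = 20*(-272*0) = 20*0 = 0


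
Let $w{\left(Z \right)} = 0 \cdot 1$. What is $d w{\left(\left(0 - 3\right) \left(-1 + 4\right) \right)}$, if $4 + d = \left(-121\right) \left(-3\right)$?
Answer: $0$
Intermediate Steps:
$w{\left(Z \right)} = 0$
$d = 359$ ($d = -4 - -363 = -4 + 363 = 359$)
$d w{\left(\left(0 - 3\right) \left(-1 + 4\right) \right)} = 359 \cdot 0 = 0$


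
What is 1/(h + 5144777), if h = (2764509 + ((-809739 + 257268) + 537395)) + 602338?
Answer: 1/8496548 ≈ 1.1769e-7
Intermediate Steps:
h = 3351771 (h = (2764509 + (-552471 + 537395)) + 602338 = (2764509 - 15076) + 602338 = 2749433 + 602338 = 3351771)
1/(h + 5144777) = 1/(3351771 + 5144777) = 1/8496548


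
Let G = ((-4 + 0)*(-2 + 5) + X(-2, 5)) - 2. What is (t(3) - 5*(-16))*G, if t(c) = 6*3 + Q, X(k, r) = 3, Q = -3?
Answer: -1045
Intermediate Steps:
t(c) = 15 (t(c) = 6*3 - 3 = 18 - 3 = 15)
G = -11 (G = ((-4 + 0)*(-2 + 5) + 3) - 2 = (-4*3 + 3) - 2 = (-12 + 3) - 2 = -9 - 2 = -11)
(t(3) - 5*(-16))*G = (15 - 5*(-16))*(-11) = (15 + 80)*(-11) = 95*(-11) = -1045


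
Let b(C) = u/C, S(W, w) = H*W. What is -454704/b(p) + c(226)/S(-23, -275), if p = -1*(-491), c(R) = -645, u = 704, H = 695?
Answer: -44610065937/140668 ≈ -3.1713e+5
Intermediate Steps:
S(W, w) = 695*W
p = 491
b(C) = 704/C
-454704/b(p) + c(226)/S(-23, -275) = -454704/(704/491) - 645/(695*(-23)) = -454704/(704*(1/491)) - 645/(-15985) = -454704/704/491 - 645*(-1/15985) = -454704*491/704 + 129/3197 = -13953729/44 + 129/3197 = -44610065937/140668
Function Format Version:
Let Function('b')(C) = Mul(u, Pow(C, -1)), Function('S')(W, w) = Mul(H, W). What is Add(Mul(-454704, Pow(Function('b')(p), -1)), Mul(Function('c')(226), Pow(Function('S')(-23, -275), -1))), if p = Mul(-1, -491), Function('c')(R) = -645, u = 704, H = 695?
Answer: Rational(-44610065937, 140668) ≈ -3.1713e+5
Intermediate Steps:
Function('S')(W, w) = Mul(695, W)
p = 491
Function('b')(C) = Mul(704, Pow(C, -1))
Add(Mul(-454704, Pow(Function('b')(p), -1)), Mul(Function('c')(226), Pow(Function('S')(-23, -275), -1))) = Add(Mul(-454704, Pow(Mul(704, Pow(491, -1)), -1)), Mul(-645, Pow(Mul(695, -23), -1))) = Add(Mul(-454704, Pow(Mul(704, Rational(1, 491)), -1)), Mul(-645, Pow(-15985, -1))) = Add(Mul(-454704, Pow(Rational(704, 491), -1)), Mul(-645, Rational(-1, 15985))) = Add(Mul(-454704, Rational(491, 704)), Rational(129, 3197)) = Add(Rational(-13953729, 44), Rational(129, 3197)) = Rational(-44610065937, 140668)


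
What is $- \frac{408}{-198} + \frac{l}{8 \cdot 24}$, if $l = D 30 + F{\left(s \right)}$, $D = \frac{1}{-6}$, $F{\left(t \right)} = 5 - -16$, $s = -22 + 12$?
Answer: $\frac{283}{132} \approx 2.1439$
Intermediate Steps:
$s = -10$
$F{\left(t \right)} = 21$ ($F{\left(t \right)} = 5 + 16 = 21$)
$D = - \frac{1}{6} \approx -0.16667$
$l = 16$ ($l = \left(- \frac{1}{6}\right) 30 + 21 = -5 + 21 = 16$)
$- \frac{408}{-198} + \frac{l}{8 \cdot 24} = - \frac{408}{-198} + \frac{16}{8 \cdot 24} = \left(-408\right) \left(- \frac{1}{198}\right) + \frac{16}{192} = \frac{68}{33} + 16 \cdot \frac{1}{192} = \frac{68}{33} + \frac{1}{12} = \frac{283}{132}$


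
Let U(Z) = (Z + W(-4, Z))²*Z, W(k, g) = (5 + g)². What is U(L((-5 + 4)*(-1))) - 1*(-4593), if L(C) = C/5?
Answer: 14816886/3125 ≈ 4741.4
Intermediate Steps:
L(C) = C/5 (L(C) = C*(⅕) = C/5)
U(Z) = Z*(Z + (5 + Z)²)² (U(Z) = (Z + (5 + Z)²)²*Z = Z*(Z + (5 + Z)²)²)
U(L((-5 + 4)*(-1))) - 1*(-4593) = (((-5 + 4)*(-1))/5)*(((-5 + 4)*(-1))/5 + (5 + ((-5 + 4)*(-1))/5)²)² - 1*(-4593) = ((-1*(-1))/5)*((-1*(-1))/5 + (5 + (-1*(-1))/5)²)² + 4593 = ((⅕)*1)*((⅕)*1 + (5 + (⅕)*1)²)² + 4593 = (⅕ + (5 + ⅕)²)²/5 + 4593 = (⅕ + (26/5)²)²/5 + 4593 = (⅕ + 676/25)²/5 + 4593 = (681/25)²/5 + 4593 = (⅕)*(463761/625) + 4593 = 463761/3125 + 4593 = 14816886/3125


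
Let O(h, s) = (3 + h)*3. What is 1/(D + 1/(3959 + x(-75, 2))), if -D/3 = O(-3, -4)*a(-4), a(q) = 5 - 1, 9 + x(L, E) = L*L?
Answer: 9575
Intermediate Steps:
O(h, s) = 9 + 3*h
x(L, E) = -9 + L² (x(L, E) = -9 + L*L = -9 + L²)
a(q) = 4
D = 0 (D = -3*(9 + 3*(-3))*4 = -3*(9 - 9)*4 = -0*4 = -3*0 = 0)
1/(D + 1/(3959 + x(-75, 2))) = 1/(0 + 1/(3959 + (-9 + (-75)²))) = 1/(0 + 1/(3959 + (-9 + 5625))) = 1/(0 + 1/(3959 + 5616)) = 1/(0 + 1/9575) = 1/(1/9575) = 9575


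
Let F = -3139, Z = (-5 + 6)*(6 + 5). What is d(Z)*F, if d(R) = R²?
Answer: -379819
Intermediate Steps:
Z = 11 (Z = 1*11 = 11)
d(Z)*F = 11²*(-3139) = 121*(-3139) = -379819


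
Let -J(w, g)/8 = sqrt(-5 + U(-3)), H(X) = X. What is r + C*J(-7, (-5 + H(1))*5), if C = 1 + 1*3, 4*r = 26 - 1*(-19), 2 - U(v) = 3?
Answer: 45/4 - 32*I*sqrt(6) ≈ 11.25 - 78.384*I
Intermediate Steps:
U(v) = -1 (U(v) = 2 - 1*3 = 2 - 3 = -1)
r = 45/4 (r = (26 - 1*(-19))/4 = (26 + 19)/4 = (1/4)*45 = 45/4 ≈ 11.250)
C = 4 (C = 1 + 3 = 4)
J(w, g) = -8*I*sqrt(6) (J(w, g) = -8*sqrt(-5 - 1) = -8*I*sqrt(6))
r + C*J(-7, (-5 + H(1))*5) = 45/4 + 4*(-8*I*sqrt(6)) = 45/4 - 32*I*sqrt(6)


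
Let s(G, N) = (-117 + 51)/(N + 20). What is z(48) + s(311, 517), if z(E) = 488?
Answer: 87330/179 ≈ 487.88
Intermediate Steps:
s(G, N) = -66/(20 + N)
z(48) + s(311, 517) = 488 - 66/(20 + 517) = 488 - 66/537 = 488 - 66*1/537 = 488 - 22/179 = 87330/179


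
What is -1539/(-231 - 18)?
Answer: 513/83 ≈ 6.1807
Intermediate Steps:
-1539/(-231 - 18) = -1539/(-249) = -1539*(-1/249) = 513/83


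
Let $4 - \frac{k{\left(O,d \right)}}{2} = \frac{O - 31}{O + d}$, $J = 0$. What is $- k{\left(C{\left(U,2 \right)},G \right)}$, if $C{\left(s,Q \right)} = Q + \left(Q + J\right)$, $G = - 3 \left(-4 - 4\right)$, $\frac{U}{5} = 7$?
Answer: $- \frac{139}{14} \approx -9.9286$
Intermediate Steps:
$U = 35$ ($U = 5 \cdot 7 = 35$)
$G = 24$ ($G = \left(-3\right) \left(-8\right) = 24$)
$C{\left(s,Q \right)} = 2 Q$ ($C{\left(s,Q \right)} = Q + \left(Q + 0\right) = Q + Q = 2 Q$)
$k{\left(O,d \right)} = 8 - \frac{2 \left(-31 + O\right)}{O + d}$ ($k{\left(O,d \right)} = 8 - 2 \frac{O - 31}{O + d} = 8 - 2 \frac{-31 + O}{O + d} = 8 - \frac{2 \left(-31 + O\right)}{O + d}$)
$- k{\left(C{\left(U,2 \right)},G \right)} = - \frac{2 \left(31 + 3 \cdot 2 \cdot 2 + 4 \cdot 24\right)}{2 \cdot 2 + 24} = - \frac{2 \left(31 + 3 \cdot 4 + 96\right)}{4 + 24} = - \frac{2 \left(31 + 12 + 96\right)}{28} = - \frac{2 \cdot 139}{28} = \left(-1\right) \frac{139}{14} = - \frac{139}{14}$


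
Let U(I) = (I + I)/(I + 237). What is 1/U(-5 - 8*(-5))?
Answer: 136/35 ≈ 3.8857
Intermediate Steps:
U(I) = 2*I/(237 + I) (U(I) = (2*I)/(237 + I) = 2*I/(237 + I))
1/U(-5 - 8*(-5)) = 1/(2*(-5 - 8*(-5))/(237 + (-5 - 8*(-5)))) = 1/(2*(-5 + 40)/(237 + (-5 + 40))) = 1/(2*35/(237 + 35)) = 1/(2*35/272) = 1/(2*35*(1/272)) = 1/(35/136) = 136/35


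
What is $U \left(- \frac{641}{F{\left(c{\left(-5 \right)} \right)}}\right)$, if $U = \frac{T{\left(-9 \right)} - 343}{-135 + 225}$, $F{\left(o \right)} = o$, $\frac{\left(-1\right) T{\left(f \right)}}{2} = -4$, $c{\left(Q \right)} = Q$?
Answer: $- \frac{42947}{90} \approx -477.19$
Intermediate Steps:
$T{\left(f \right)} = 8$ ($T{\left(f \right)} = \left(-2\right) \left(-4\right) = 8$)
$U = - \frac{67}{18}$ ($U = \frac{8 - 343}{-135 + 225} = - \frac{335}{90} = \left(-335\right) \frac{1}{90} = - \frac{67}{18} \approx -3.7222$)
$U \left(- \frac{641}{F{\left(c{\left(-5 \right)} \right)}}\right) = - \frac{67 \left(- \frac{641}{-5}\right)}{18} = - \frac{67 \left(\left(-641\right) \left(- \frac{1}{5}\right)\right)}{18} = \left(- \frac{67}{18}\right) \frac{641}{5} = - \frac{42947}{90}$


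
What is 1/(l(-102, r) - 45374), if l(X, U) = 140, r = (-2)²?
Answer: -1/45234 ≈ -2.2107e-5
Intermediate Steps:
r = 4
1/(l(-102, r) - 45374) = 1/(140 - 45374) = 1/(-45234) = -1/45234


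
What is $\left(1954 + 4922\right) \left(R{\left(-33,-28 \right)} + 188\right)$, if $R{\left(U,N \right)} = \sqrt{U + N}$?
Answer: $1292688 + 6876 i \sqrt{61} \approx 1.2927 \cdot 10^{6} + 53703.0 i$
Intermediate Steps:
$R{\left(U,N \right)} = \sqrt{N + U}$
$\left(1954 + 4922\right) \left(R{\left(-33,-28 \right)} + 188\right) = \left(1954 + 4922\right) \left(\sqrt{-28 - 33} + 188\right) = 6876 \left(\sqrt{-61} + 188\right) = 6876 \left(i \sqrt{61} + 188\right) = 6876 \left(188 + i \sqrt{61}\right) = 1292688 + 6876 i \sqrt{61}$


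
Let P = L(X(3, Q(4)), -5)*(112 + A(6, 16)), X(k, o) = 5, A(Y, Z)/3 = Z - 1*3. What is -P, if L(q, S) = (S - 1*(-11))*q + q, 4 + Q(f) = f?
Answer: -5285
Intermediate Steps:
Q(f) = -4 + f
A(Y, Z) = -9 + 3*Z (A(Y, Z) = 3*(Z - 1*3) = 3*(Z - 3) = 3*(-3 + Z) = -9 + 3*Z)
L(q, S) = q + q*(11 + S) (L(q, S) = (S + 11)*q + q = (11 + S)*q + q = q*(11 + S) + q = q + q*(11 + S))
P = 5285 (P = (5*(12 - 5))*(112 + (-9 + 3*16)) = (5*7)*(112 + (-9 + 48)) = 35*(112 + 39) = 35*151 = 5285)
-P = -1*5285 = -5285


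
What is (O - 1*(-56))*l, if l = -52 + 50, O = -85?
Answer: 58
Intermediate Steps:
l = -2
(O - 1*(-56))*l = (-85 - 1*(-56))*(-2) = (-85 + 56)*(-2) = -29*(-2) = 58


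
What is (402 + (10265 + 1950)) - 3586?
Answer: 9031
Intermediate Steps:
(402 + (10265 + 1950)) - 3586 = (402 + 12215) - 3586 = 12617 - 3586 = 9031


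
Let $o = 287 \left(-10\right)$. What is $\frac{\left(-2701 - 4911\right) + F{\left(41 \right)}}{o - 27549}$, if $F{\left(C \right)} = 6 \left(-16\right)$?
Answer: $\frac{7708}{30419} \approx 0.25339$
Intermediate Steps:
$o = -2870$
$F{\left(C \right)} = -96$
$\frac{\left(-2701 - 4911\right) + F{\left(41 \right)}}{o - 27549} = \frac{\left(-2701 - 4911\right) - 96}{-2870 - 27549} = \frac{\left(-2701 - 4911\right) - 96}{-30419} = \left(-7612 - 96\right) \left(- \frac{1}{30419}\right) = \left(-7708\right) \left(- \frac{1}{30419}\right) = \frac{7708}{30419}$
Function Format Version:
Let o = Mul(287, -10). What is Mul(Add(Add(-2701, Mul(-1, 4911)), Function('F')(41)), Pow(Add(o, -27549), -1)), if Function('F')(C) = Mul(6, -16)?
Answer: Rational(7708, 30419) ≈ 0.25339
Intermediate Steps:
o = -2870
Function('F')(C) = -96
Mul(Add(Add(-2701, Mul(-1, 4911)), Function('F')(41)), Pow(Add(o, -27549), -1)) = Mul(Add(Add(-2701, Mul(-1, 4911)), -96), Pow(Add(-2870, -27549), -1)) = Mul(Add(Add(-2701, -4911), -96), Pow(-30419, -1)) = Mul(Add(-7612, -96), Rational(-1, 30419)) = Mul(-7708, Rational(-1, 30419)) = Rational(7708, 30419)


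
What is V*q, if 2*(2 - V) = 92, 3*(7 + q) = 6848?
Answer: -300388/3 ≈ -1.0013e+5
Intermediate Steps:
q = 6827/3 (q = -7 + (⅓)*6848 = -7 + 6848/3 = 6827/3 ≈ 2275.7)
V = -44 (V = 2 - ½*92 = 2 - 46 = -44)
V*q = -44*6827/3 = -300388/3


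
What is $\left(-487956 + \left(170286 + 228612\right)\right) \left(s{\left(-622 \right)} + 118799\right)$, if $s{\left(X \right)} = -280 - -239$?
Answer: $-10576349964$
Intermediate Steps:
$s{\left(X \right)} = -41$ ($s{\left(X \right)} = -280 + 239 = -41$)
$\left(-487956 + \left(170286 + 228612\right)\right) \left(s{\left(-622 \right)} + 118799\right) = \left(-487956 + \left(170286 + 228612\right)\right) \left(-41 + 118799\right) = \left(-487956 + 398898\right) 118758 = \left(-89058\right) 118758 = -10576349964$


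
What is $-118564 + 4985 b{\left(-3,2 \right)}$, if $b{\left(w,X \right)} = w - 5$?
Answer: $-158444$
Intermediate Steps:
$b{\left(w,X \right)} = -5 + w$
$-118564 + 4985 b{\left(-3,2 \right)} = -118564 + 4985 \left(-5 - 3\right) = -118564 + 4985 \left(-8\right) = -118564 - 39880 = -158444$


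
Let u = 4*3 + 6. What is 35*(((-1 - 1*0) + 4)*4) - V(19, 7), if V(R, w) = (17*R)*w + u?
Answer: -1859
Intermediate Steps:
u = 18 (u = 12 + 6 = 18)
V(R, w) = 18 + 17*R*w (V(R, w) = (17*R)*w + 18 = 17*R*w + 18 = 18 + 17*R*w)
35*(((-1 - 1*0) + 4)*4) - V(19, 7) = 35*(((-1 - 1*0) + 4)*4) - (18 + 17*19*7) = 35*(((-1 + 0) + 4)*4) - (18 + 2261) = 35*((-1 + 4)*4) - 1*2279 = 35*(3*4) - 2279 = 35*12 - 2279 = 420 - 2279 = -1859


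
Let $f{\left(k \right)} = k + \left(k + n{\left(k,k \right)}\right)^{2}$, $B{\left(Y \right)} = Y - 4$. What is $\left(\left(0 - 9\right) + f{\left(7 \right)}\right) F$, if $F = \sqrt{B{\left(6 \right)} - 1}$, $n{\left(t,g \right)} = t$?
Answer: $194$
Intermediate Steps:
$B{\left(Y \right)} = -4 + Y$
$f{\left(k \right)} = k + 4 k^{2}$ ($f{\left(k \right)} = k + \left(k + k\right)^{2} = k + \left(2 k\right)^{2} = k + 4 k^{2}$)
$F = 1$ ($F = \sqrt{\left(-4 + 6\right) - 1} = \sqrt{2 - 1} = \sqrt{1} = 1$)
$\left(\left(0 - 9\right) + f{\left(7 \right)}\right) F = \left(\left(0 - 9\right) + 7 \left(1 + 4 \cdot 7\right)\right) 1 = \left(\left(0 - 9\right) + 7 \left(1 + 28\right)\right) 1 = \left(-9 + 7 \cdot 29\right) 1 = \left(-9 + 203\right) 1 = 194 \cdot 1 = 194$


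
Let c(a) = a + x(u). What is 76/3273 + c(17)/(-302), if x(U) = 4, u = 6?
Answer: -45781/988446 ≈ -0.046316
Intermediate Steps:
c(a) = 4 + a (c(a) = a + 4 = 4 + a)
76/3273 + c(17)/(-302) = 76/3273 + (4 + 17)/(-302) = 76*(1/3273) + 21*(-1/302) = 76/3273 - 21/302 = -45781/988446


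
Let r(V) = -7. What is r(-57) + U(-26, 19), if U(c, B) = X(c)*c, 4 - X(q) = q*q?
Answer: 17465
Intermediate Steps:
X(q) = 4 - q² (X(q) = 4 - q*q = 4 - q²)
U(c, B) = c*(4 - c²) (U(c, B) = (4 - c²)*c = c*(4 - c²))
r(-57) + U(-26, 19) = -7 - 26*(4 - 1*(-26)²) = -7 - 26*(4 - 1*676) = -7 - 26*(4 - 676) = -7 - 26*(-672) = -7 + 17472 = 17465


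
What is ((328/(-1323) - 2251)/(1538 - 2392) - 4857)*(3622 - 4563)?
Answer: 5161069005613/1129842 ≈ 4.5680e+6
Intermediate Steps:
((328/(-1323) - 2251)/(1538 - 2392) - 4857)*(3622 - 4563) = ((328*(-1/1323) - 2251)/(-854) - 4857)*(-941) = ((-328/1323 - 2251)*(-1/854) - 4857)*(-941) = (-2978401/1323*(-1/854) - 4857)*(-941) = (2978401/1129842 - 4857)*(-941) = -5484664193/1129842*(-941) = 5161069005613/1129842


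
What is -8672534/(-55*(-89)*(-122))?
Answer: 4336267/298595 ≈ 14.522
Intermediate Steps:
-8672534/(-55*(-89)*(-122)) = -8672534/(4895*(-122)) = -8672534/(-597190) = -8672534*(-1/597190) = 4336267/298595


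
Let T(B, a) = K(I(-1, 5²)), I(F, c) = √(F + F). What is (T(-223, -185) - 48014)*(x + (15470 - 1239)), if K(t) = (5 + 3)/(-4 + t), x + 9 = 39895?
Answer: -2598469846 - 24052*I*√2 ≈ -2.5985e+9 - 34015.0*I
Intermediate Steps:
x = 39886 (x = -9 + 39895 = 39886)
I(F, c) = √2*√F (I(F, c) = √(2*F) = √2*√F)
K(t) = 8/(-4 + t)
T(B, a) = 8/(-4 + I*√2) (T(B, a) = 8/(-4 + √2*√(-1)) = 8/(-4 + √2*I) = 8/(-4 + I*√2))
(T(-223, -185) - 48014)*(x + (15470 - 1239)) = ((-16/9 - 4*I*√2/9) - 48014)*(39886 + (15470 - 1239)) = (-432142/9 - 4*I*√2/9)*(39886 + 14231) = (-432142/9 - 4*I*√2/9)*54117 = -2598469846 - 24052*I*√2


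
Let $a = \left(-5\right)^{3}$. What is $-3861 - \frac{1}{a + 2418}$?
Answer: $- \frac{8853274}{2293} \approx -3861.0$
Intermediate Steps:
$a = -125$
$-3861 - \frac{1}{a + 2418} = -3861 - \frac{1}{-125 + 2418} = -3861 - \frac{1}{2293} = - \frac{8853274}{2293}$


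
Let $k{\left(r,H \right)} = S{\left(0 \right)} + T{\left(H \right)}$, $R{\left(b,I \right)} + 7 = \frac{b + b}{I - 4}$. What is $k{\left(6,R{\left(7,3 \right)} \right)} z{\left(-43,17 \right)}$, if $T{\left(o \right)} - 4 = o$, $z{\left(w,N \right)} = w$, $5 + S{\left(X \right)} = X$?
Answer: $946$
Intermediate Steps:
$S{\left(X \right)} = -5 + X$
$R{\left(b,I \right)} = -7 + \frac{2 b}{-4 + I}$ ($R{\left(b,I \right)} = -7 + \frac{b + b}{I - 4} = -7 + \frac{2 b}{-4 + I}$)
$T{\left(o \right)} = 4 + o$
$k{\left(r,H \right)} = -1 + H$ ($k{\left(r,H \right)} = \left(-5 + 0\right) + \left(4 + H\right) = -5 + \left(4 + H\right) = -1 + H$)
$k{\left(6,R{\left(7,3 \right)} \right)} z{\left(-43,17 \right)} = \left(-1 + \frac{28 - 21 + 2 \cdot 7}{-4 + 3}\right) \left(-43\right) = \left(-1 + \frac{28 - 21 + 14}{-1}\right) \left(-43\right) = \left(-1 - 21\right) \left(-43\right) = \left(-22\right) \left(-43\right) = 946$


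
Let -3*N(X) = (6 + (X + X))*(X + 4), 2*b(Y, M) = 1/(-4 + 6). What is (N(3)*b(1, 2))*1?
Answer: -7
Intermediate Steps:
b(Y, M) = 1/4 (b(Y, M) = 1/(2*(-4 + 6)) = (1/2)/2 = (1/2)*(1/2) = 1/4)
N(X) = -(4 + X)*(6 + 2*X)/3 (N(X) = -(6 + (X + X))*(X + 4)/3 = -(6 + 2*X)*(4 + X)/3 = -(4 + X)*(6 + 2*X)/3)
(N(3)*b(1, 2))*1 = ((-8 - 14/3*3 - 2/3*3**2)*(1/4))*1 = ((-8 - 14 - 2/3*9)*(1/4))*1 = ((-8 - 14 - 6)*(1/4))*1 = -28*1/4*1 = -7*1 = -7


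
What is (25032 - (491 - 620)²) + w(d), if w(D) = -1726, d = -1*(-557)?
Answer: 6665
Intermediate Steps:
d = 557
(25032 - (491 - 620)²) + w(d) = (25032 - (491 - 620)²) - 1726 = (25032 - 1*(-129)²) - 1726 = (25032 - 1*16641) - 1726 = (25032 - 16641) - 1726 = 8391 - 1726 = 6665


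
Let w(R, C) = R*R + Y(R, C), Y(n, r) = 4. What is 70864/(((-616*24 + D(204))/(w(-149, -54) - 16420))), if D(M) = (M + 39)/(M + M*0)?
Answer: -27876480320/1005231 ≈ -27731.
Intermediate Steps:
D(M) = (39 + M)/M (D(M) = (39 + M)/(M + 0) = (39 + M)/M)
w(R, C) = 4 + R**2 (w(R, C) = R*R + 4 = R**2 + 4 = 4 + R**2)
70864/(((-616*24 + D(204))/(w(-149, -54) - 16420))) = 70864/(((-616*24 + (39 + 204)/204)/((4 + (-149)**2) - 16420))) = 70864/(((-14784 + (1/204)*243)/((4 + 22201) - 16420))) = 70864/(((-14784 + 81/68)/(22205 - 16420))) = 70864/((-1005231/68/5785)) = 70864/((-1005231/68*1/5785)) = 70864/(-1005231/393380) = 70864*(-393380/1005231) = -27876480320/1005231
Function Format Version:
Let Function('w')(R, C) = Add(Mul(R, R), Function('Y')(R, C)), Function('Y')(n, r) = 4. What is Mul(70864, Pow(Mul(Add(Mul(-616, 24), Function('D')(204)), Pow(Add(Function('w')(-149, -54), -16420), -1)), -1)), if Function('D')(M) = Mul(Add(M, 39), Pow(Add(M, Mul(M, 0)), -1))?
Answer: Rational(-27876480320, 1005231) ≈ -27731.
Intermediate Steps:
Function('D')(M) = Mul(Pow(M, -1), Add(39, M)) (Function('D')(M) = Mul(Add(39, M), Pow(Add(M, 0), -1)) = Mul(Add(39, M), Pow(M, -1)) = Mul(Pow(M, -1), Add(39, M)))
Function('w')(R, C) = Add(4, Pow(R, 2)) (Function('w')(R, C) = Add(Mul(R, R), 4) = Add(Pow(R, 2), 4) = Add(4, Pow(R, 2)))
Mul(70864, Pow(Mul(Add(Mul(-616, 24), Function('D')(204)), Pow(Add(Function('w')(-149, -54), -16420), -1)), -1)) = Mul(70864, Pow(Mul(Add(Mul(-616, 24), Mul(Pow(204, -1), Add(39, 204))), Pow(Add(Add(4, Pow(-149, 2)), -16420), -1)), -1)) = Mul(70864, Pow(Mul(Add(-14784, Mul(Rational(1, 204), 243)), Pow(Add(Add(4, 22201), -16420), -1)), -1)) = Mul(70864, Pow(Mul(Add(-14784, Rational(81, 68)), Pow(Add(22205, -16420), -1)), -1)) = Mul(70864, Pow(Mul(Rational(-1005231, 68), Pow(5785, -1)), -1)) = Mul(70864, Pow(Mul(Rational(-1005231, 68), Rational(1, 5785)), -1)) = Mul(70864, Pow(Rational(-1005231, 393380), -1)) = Mul(70864, Rational(-393380, 1005231)) = Rational(-27876480320, 1005231)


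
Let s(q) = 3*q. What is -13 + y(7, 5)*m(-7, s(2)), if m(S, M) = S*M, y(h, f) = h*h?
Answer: -2071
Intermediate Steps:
y(h, f) = h**2
m(S, M) = M*S
-13 + y(7, 5)*m(-7, s(2)) = -13 + 7**2*((3*2)*(-7)) = -13 + 49*(6*(-7)) = -13 + 49*(-42) = -13 - 2058 = -2071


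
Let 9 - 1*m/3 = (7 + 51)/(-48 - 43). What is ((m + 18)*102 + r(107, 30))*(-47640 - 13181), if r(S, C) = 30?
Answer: -26649815928/91 ≈ -2.9286e+8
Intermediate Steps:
m = 2631/91 (m = 27 - 3*(7 + 51)/(-48 - 43) = 27 - 174/(-91) = 27 - 174*(-1)/91 = 27 - 3*(-58/91) = 27 + 174/91 = 2631/91 ≈ 28.912)
((m + 18)*102 + r(107, 30))*(-47640 - 13181) = ((2631/91 + 18)*102 + 30)*(-47640 - 13181) = ((4269/91)*102 + 30)*(-60821) = (435438/91 + 30)*(-60821) = (438168/91)*(-60821) = -26649815928/91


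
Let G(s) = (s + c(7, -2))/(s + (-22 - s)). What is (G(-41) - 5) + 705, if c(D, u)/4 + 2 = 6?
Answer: 15425/22 ≈ 701.14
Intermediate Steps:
c(D, u) = 16 (c(D, u) = -8 + 4*6 = -8 + 24 = 16)
G(s) = -8/11 - s/22 (G(s) = (s + 16)/(s + (-22 - s)) = (16 + s)/(-22) = (16 + s)*(-1/22) = -8/11 - s/22)
(G(-41) - 5) + 705 = ((-8/11 - 1/22*(-41)) - 5) + 705 = ((-8/11 + 41/22) - 5) + 705 = (25/22 - 5) + 705 = -85/22 + 705 = 15425/22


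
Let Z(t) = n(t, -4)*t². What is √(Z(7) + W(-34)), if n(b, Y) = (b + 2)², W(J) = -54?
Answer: 3*√435 ≈ 62.570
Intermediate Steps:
n(b, Y) = (2 + b)²
Z(t) = t²*(2 + t)² (Z(t) = (2 + t)²*t² = t²*(2 + t)²)
√(Z(7) + W(-34)) = √(7²*(2 + 7)² - 54) = √(49*9² - 54) = √(49*81 - 54) = √(3969 - 54) = √3915 = 3*√435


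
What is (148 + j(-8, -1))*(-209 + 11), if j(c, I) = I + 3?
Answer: -29700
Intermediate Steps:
j(c, I) = 3 + I
(148 + j(-8, -1))*(-209 + 11) = (148 + (3 - 1))*(-209 + 11) = (148 + 2)*(-198) = 150*(-198) = -29700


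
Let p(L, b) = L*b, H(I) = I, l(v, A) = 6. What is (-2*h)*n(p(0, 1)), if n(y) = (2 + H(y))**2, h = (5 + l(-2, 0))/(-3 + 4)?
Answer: -88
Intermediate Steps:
h = 11 (h = (5 + 6)/(-3 + 4) = 11/1 = 11*1 = 11)
n(y) = (2 + y)**2
(-2*h)*n(p(0, 1)) = (-2*11)*(2 + 0*1)**2 = -22*(2 + 0)**2 = -22*2**2 = -22*4 = -88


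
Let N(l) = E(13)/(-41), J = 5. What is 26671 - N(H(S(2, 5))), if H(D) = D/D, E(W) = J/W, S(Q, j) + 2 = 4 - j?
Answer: 14215648/533 ≈ 26671.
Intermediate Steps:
S(Q, j) = 2 - j (S(Q, j) = -2 + (4 - j) = 2 - j)
E(W) = 5/W
H(D) = 1
N(l) = -5/533 (N(l) = (5/13)/(-41) = (5*(1/13))*(-1/41) = (5/13)*(-1/41) = -5/533)
26671 - N(H(S(2, 5))) = 26671 - 1*(-5/533) = 26671 + 5/533 = 14215648/533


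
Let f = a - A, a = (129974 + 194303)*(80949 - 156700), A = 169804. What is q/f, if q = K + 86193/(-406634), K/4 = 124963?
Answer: -203256731975/9988751471696854 ≈ -2.0349e-5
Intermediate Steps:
K = 499852 (K = 4*124963 = 499852)
a = -24564307027 (a = 324277*(-75751) = -24564307027)
q = 203256731975/406634 (q = 499852 + 86193/(-406634) = 499852 + 86193*(-1/406634) = 499852 - 86193/406634 = 203256731975/406634 ≈ 4.9985e+5)
f = -24564476831 (f = -24564307027 - 1*169804 = -24564307027 - 169804 = -24564476831)
q/f = (203256731975/406634)/(-24564476831) = (203256731975/406634)*(-1/24564476831) = -203256731975/9988751471696854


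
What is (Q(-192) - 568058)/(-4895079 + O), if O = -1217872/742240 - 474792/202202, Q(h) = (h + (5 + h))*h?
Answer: 2322947439913100/22958308258311067 ≈ 0.10118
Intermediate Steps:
Q(h) = h*(5 + 2*h) (Q(h) = (5 + 2*h)*h = h*(5 + 2*h))
O = -18708305257/4690075390 (O = -1217872*1/742240 - 474792*1/202202 = -76117/46390 - 237396/101101 = -18708305257/4690075390 ≈ -3.9889)
(Q(-192) - 568058)/(-4895079 + O) = (-192*(5 + 2*(-192)) - 568058)/(-4895079 - 18708305257/4690075390) = (-192*(5 - 384) - 568058)/(-22958308258311067/4690075390) = (-192*(-379) - 568058)*(-4690075390/22958308258311067) = (72768 - 568058)*(-4690075390/22958308258311067) = -495290*(-4690075390/22958308258311067) = 2322947439913100/22958308258311067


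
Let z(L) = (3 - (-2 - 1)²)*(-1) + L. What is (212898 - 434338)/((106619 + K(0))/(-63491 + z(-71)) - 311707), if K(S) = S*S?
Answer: 14073840640/19810956711 ≈ 0.71041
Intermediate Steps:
K(S) = S²
z(L) = 6 + L (z(L) = (3 - 1*(-3)²)*(-1) + L = (3 - 1*9)*(-1) + L = (3 - 9)*(-1) + L = -6*(-1) + L = 6 + L)
(212898 - 434338)/((106619 + K(0))/(-63491 + z(-71)) - 311707) = (212898 - 434338)/((106619 + 0²)/(-63491 + (6 - 71)) - 311707) = -221440/((106619 + 0)/(-63491 - 65) - 311707) = -221440/(106619/(-63556) - 311707) = -221440/(106619*(-1/63556) - 311707) = -221440/(-106619/63556 - 311707) = -221440/(-19810956711/63556) = -221440*(-63556/19810956711) = 14073840640/19810956711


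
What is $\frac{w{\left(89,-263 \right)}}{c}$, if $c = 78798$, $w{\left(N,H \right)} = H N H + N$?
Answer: $\frac{3078065}{39399} \approx 78.125$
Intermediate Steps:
$w{\left(N,H \right)} = N + N H^{2}$ ($w{\left(N,H \right)} = N H^{2} + N = N + N H^{2}$)
$\frac{w{\left(89,-263 \right)}}{c} = \frac{89 \left(1 + \left(-263\right)^{2}\right)}{78798} = 89 \left(1 + 69169\right) \frac{1}{78798} = 89 \cdot 69170 \cdot \frac{1}{78798} = 6156130 \cdot \frac{1}{78798} = \frac{3078065}{39399}$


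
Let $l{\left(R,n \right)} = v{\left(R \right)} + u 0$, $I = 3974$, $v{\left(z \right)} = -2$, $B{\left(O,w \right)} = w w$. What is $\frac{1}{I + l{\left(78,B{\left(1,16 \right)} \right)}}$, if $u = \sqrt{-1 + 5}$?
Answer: $\frac{1}{3972} \approx 0.00025176$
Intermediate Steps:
$B{\left(O,w \right)} = w^{2}$
$u = 2$ ($u = \sqrt{4} = 2$)
$l{\left(R,n \right)} = -2$ ($l{\left(R,n \right)} = -2 + 2 \cdot 0 = -2 + 0 = -2$)
$\frac{1}{I + l{\left(78,B{\left(1,16 \right)} \right)}} = \frac{1}{3974 - 2} = \frac{1}{3972}$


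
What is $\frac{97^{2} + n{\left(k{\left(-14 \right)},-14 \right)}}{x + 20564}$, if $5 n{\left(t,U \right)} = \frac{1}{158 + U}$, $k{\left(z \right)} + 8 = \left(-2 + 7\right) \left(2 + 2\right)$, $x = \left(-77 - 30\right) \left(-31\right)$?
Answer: $\frac{6774481}{17194320} \approx 0.394$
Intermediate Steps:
$x = 3317$ ($x = \left(-107\right) \left(-31\right) = 3317$)
$k{\left(z \right)} = 12$ ($k{\left(z \right)} = -8 + \left(-2 + 7\right) \left(2 + 2\right) = -8 + 5 \cdot 4 = -8 + 20 = 12$)
$n{\left(t,U \right)} = \frac{1}{5 \left(158 + U\right)}$
$\frac{97^{2} + n{\left(k{\left(-14 \right)},-14 \right)}}{x + 20564} = \frac{97^{2} + \frac{1}{5 \left(158 - 14\right)}}{3317 + 20564} = \frac{9409 + \frac{1}{5 \cdot 144}}{23881} = \left(9409 + \frac{1}{5} \cdot \frac{1}{144}\right) \frac{1}{23881} = \left(9409 + \frac{1}{720}\right) \frac{1}{23881} = \frac{6774481}{720} \cdot \frac{1}{23881} = \frac{6774481}{17194320}$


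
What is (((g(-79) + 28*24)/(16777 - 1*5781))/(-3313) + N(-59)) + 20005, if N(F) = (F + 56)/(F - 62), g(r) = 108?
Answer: 22045534838101/1101999877 ≈ 20005.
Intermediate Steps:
N(F) = (56 + F)/(-62 + F)
(((g(-79) + 28*24)/(16777 - 1*5781))/(-3313) + N(-59)) + 20005 = (((108 + 28*24)/(16777 - 1*5781))/(-3313) + (56 - 59)/(-62 - 59)) + 20005 = (((108 + 672)/(16777 - 5781))*(-1/3313) - 3/(-121)) + 20005 = ((780/10996)*(-1/3313) - 1/121*(-3)) + 20005 = ((780*(1/10996))*(-1/3313) + 3/121) + 20005 = ((195/2749)*(-1/3313) + 3/121) + 20005 = (-195/9107437 + 3/121) + 20005 = 27298716/1101999877 + 20005 = 22045534838101/1101999877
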